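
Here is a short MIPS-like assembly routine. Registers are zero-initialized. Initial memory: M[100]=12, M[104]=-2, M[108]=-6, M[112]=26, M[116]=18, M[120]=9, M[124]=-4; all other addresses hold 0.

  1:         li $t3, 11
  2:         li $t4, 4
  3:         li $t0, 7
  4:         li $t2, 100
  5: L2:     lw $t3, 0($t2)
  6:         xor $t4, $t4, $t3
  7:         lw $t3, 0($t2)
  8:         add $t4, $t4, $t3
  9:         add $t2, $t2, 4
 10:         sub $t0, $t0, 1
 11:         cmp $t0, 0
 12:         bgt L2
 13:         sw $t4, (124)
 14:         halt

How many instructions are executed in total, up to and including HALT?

$t3=11
$t4=4
$t0=7
$t2=100
$t3=M[100]=12
$t4=4^12=8
$t3=M[100]=12
$t4=8+12=20
$t2=100+4=104
$t0=7-1=6
cmp $t0, 0  (cmp 6,0)
bgt L2: taken
$t3=M[104]=-2
$t4=20^(-2)=-22
$t3=M[104]=-2
$t4=(-22)+(-2)=-24
$t2=104+4=108
$t0=6-1=5
cmp $t0, 0  (cmp 5,0)
bgt L2: taken
$t3=M[108]=-6
$t4=(-24)^(-6)=18
$t3=M[108]=-6
$t4=18+(-6)=12
$t2=108+4=112
$t0=5-1=4
cmp $t0, 0  (cmp 4,0)
bgt L2: taken
$t3=M[112]=26
$t4=12^26=22
$t3=M[112]=26
$t4=22+26=48
$t2=112+4=116
$t0=4-1=3
cmp $t0, 0  (cmp 3,0)
bgt L2: taken
$t3=M[116]=18
$t4=48^18=34
$t3=M[116]=18
$t4=34+18=52
$t2=116+4=120
$t0=3-1=2
cmp $t0, 0  (cmp 2,0)
bgt L2: taken
$t3=M[120]=9
$t4=52^9=61
$t3=M[120]=9
$t4=61+9=70
$t2=120+4=124
$t0=2-1=1
cmp $t0, 0  (cmp 1,0)
bgt L2: taken
$t3=M[124]=-4
$t4=70^(-4)=-70
$t3=M[124]=-4
$t4=(-70)+(-4)=-74
$t2=124+4=128
$t0=1-1=0
cmp $t0, 0  (cmp 0,0)
bgt L2: not taken
sw $t4, (124) → M[124]=-74
halt.
Total executed instructions: 62.

62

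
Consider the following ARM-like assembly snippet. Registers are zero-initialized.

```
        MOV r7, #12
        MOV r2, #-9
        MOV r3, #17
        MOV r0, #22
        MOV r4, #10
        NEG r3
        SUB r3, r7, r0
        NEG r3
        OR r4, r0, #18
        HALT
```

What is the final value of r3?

after MOV r7, #12: r7=12
after MOV r2, #-9: r2=-9
after MOV r3, #17: r3=17
after MOV r0, #22: r0=22
after MOV r4, #10: r4=10
after NEG r3: r3=-(17)=-17
after SUB r3, r7, r0: r3=12-22=-10
after NEG r3: r3=-(-10)=10
after OR r4, r0, #18: r4=22|18=22
halt.

10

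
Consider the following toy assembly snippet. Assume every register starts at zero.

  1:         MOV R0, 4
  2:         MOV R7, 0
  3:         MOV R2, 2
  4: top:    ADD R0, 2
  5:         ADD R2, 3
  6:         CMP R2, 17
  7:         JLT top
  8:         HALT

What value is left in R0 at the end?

14

R0=4
R7=0
R2=2
R0=4+2=6
R2=2+3=5
CMP R2, 17  (cmp 5,17)
JLT top: taken
R0=6+2=8
R2=5+3=8
CMP R2, 17  (cmp 8,17)
JLT top: taken
R0=8+2=10
R2=8+3=11
CMP R2, 17  (cmp 11,17)
JLT top: taken
R0=10+2=12
R2=11+3=14
CMP R2, 17  (cmp 14,17)
JLT top: taken
R0=12+2=14
R2=14+3=17
CMP R2, 17  (cmp 17,17)
JLT top: not taken
halt.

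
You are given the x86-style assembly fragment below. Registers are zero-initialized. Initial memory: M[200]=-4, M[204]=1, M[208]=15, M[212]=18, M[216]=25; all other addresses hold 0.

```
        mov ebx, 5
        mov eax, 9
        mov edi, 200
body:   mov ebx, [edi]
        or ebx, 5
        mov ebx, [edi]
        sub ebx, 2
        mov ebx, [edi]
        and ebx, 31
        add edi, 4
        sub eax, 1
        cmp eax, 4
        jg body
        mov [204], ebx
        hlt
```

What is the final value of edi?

220

after mov ebx, 5: ebx=5
after mov eax, 9: eax=9
after mov edi, 200: edi=200
after mov ebx, [edi]: ebx=M[200]=-4
after or ebx, 5: ebx=(-4)|5=-3
after mov ebx, [edi]: ebx=M[200]=-4
after sub ebx, 2: ebx=(-4)-2=-6
after mov ebx, [edi]: ebx=M[200]=-4
after and ebx, 31: ebx=(-4)&31=28
after add edi, 4: edi=200+4=204
after sub eax, 1: eax=9-1=8
cmp eax, 4  (cmp 8,4)
jg body: taken
after mov ebx, [edi]: ebx=M[204]=1
after or ebx, 5: ebx=1|5=5
after mov ebx, [edi]: ebx=M[204]=1
after sub ebx, 2: ebx=1-2=-1
after mov ebx, [edi]: ebx=M[204]=1
after and ebx, 31: ebx=1&31=1
after add edi, 4: edi=204+4=208
after sub eax, 1: eax=8-1=7
cmp eax, 4  (cmp 7,4)
jg body: taken
after mov ebx, [edi]: ebx=M[208]=15
after or ebx, 5: ebx=15|5=15
after mov ebx, [edi]: ebx=M[208]=15
after sub ebx, 2: ebx=15-2=13
after mov ebx, [edi]: ebx=M[208]=15
after and ebx, 31: ebx=15&31=15
after add edi, 4: edi=208+4=212
after sub eax, 1: eax=7-1=6
cmp eax, 4  (cmp 6,4)
jg body: taken
after mov ebx, [edi]: ebx=M[212]=18
after or ebx, 5: ebx=18|5=23
after mov ebx, [edi]: ebx=M[212]=18
after sub ebx, 2: ebx=18-2=16
after mov ebx, [edi]: ebx=M[212]=18
after and ebx, 31: ebx=18&31=18
after add edi, 4: edi=212+4=216
after sub eax, 1: eax=6-1=5
cmp eax, 4  (cmp 5,4)
jg body: taken
after mov ebx, [edi]: ebx=M[216]=25
after or ebx, 5: ebx=25|5=29
after mov ebx, [edi]: ebx=M[216]=25
after sub ebx, 2: ebx=25-2=23
after mov ebx, [edi]: ebx=M[216]=25
after and ebx, 31: ebx=25&31=25
after add edi, 4: edi=216+4=220
after sub eax, 1: eax=5-1=4
cmp eax, 4  (cmp 4,4)
jg body: not taken
mov [204], ebx → M[204]=25
halt.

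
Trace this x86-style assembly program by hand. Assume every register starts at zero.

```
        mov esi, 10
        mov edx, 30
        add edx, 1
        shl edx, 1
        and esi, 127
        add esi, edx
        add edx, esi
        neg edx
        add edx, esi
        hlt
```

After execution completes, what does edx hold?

-62

esi=10
edx=30
edx=30+1=31
edx=31<<1=62
esi=10&127=10
esi=10+62=72
edx=62+72=134
edx=-(134)=-134
edx=(-134)+72=-62
halt.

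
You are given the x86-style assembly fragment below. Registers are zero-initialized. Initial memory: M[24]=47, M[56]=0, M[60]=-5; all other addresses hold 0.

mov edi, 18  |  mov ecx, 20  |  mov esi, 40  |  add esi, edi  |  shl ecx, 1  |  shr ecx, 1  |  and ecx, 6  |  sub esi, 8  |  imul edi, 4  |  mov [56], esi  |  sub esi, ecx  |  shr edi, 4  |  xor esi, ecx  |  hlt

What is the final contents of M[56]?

50

edi=18
ecx=20
esi=40
esi=40+18=58
ecx=20<<1=40
ecx=40>>1=20
ecx=20&6=4
esi=58-8=50
edi=18*4=72
mov [56], esi → M[56]=50
esi=50-4=46
edi=72>>4=4
esi=46^4=42
halt.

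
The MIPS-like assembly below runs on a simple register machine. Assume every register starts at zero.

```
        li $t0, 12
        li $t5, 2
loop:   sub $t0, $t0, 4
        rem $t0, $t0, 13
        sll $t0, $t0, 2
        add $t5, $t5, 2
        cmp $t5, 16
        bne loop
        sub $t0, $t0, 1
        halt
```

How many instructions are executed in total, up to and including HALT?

46

after li $t0, 12: $t0=12
after li $t5, 2: $t5=2
after sub $t0, $t0, 4: $t0=12-4=8
after rem $t0, $t0, 13: $t0=8%13=8
after sll $t0, $t0, 2: $t0=8<<2=32
after add $t5, $t5, 2: $t5=2+2=4
cmp $t5, 16  (cmp 4,16)
bne loop: taken
after sub $t0, $t0, 4: $t0=32-4=28
after rem $t0, $t0, 13: $t0=28%13=2
after sll $t0, $t0, 2: $t0=2<<2=8
after add $t5, $t5, 2: $t5=4+2=6
cmp $t5, 16  (cmp 6,16)
bne loop: taken
after sub $t0, $t0, 4: $t0=8-4=4
after rem $t0, $t0, 13: $t0=4%13=4
after sll $t0, $t0, 2: $t0=4<<2=16
after add $t5, $t5, 2: $t5=6+2=8
cmp $t5, 16  (cmp 8,16)
bne loop: taken
after sub $t0, $t0, 4: $t0=16-4=12
after rem $t0, $t0, 13: $t0=12%13=12
after sll $t0, $t0, 2: $t0=12<<2=48
after add $t5, $t5, 2: $t5=8+2=10
cmp $t5, 16  (cmp 10,16)
bne loop: taken
after sub $t0, $t0, 4: $t0=48-4=44
after rem $t0, $t0, 13: $t0=44%13=5
after sll $t0, $t0, 2: $t0=5<<2=20
after add $t5, $t5, 2: $t5=10+2=12
cmp $t5, 16  (cmp 12,16)
bne loop: taken
after sub $t0, $t0, 4: $t0=20-4=16
after rem $t0, $t0, 13: $t0=16%13=3
after sll $t0, $t0, 2: $t0=3<<2=12
after add $t5, $t5, 2: $t5=12+2=14
cmp $t5, 16  (cmp 14,16)
bne loop: taken
after sub $t0, $t0, 4: $t0=12-4=8
after rem $t0, $t0, 13: $t0=8%13=8
after sll $t0, $t0, 2: $t0=8<<2=32
after add $t5, $t5, 2: $t5=14+2=16
cmp $t5, 16  (cmp 16,16)
bne loop: not taken
after sub $t0, $t0, 1: $t0=32-1=31
halt.
Total executed instructions: 46.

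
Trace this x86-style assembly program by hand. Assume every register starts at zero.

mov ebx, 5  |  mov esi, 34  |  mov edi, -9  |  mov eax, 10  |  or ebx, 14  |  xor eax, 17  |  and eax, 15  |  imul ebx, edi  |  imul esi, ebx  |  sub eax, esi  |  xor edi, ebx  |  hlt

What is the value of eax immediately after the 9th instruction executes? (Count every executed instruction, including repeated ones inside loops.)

11

ebx=5
esi=34
edi=-9
eax=10
ebx=5|14=15
eax=10^17=27
eax=27&15=11
ebx=15*(-9)=-135
esi=34*(-135)=-4590
After step 9: eax = 11.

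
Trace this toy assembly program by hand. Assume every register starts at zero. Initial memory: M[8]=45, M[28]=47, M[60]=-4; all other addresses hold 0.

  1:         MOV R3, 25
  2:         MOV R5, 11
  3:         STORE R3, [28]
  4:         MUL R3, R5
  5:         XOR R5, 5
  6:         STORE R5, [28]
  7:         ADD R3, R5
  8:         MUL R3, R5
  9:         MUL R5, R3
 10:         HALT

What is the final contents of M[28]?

R3=25
R5=11
STORE R3, [28] → M[28]=25
R3=25*11=275
R5=11^5=14
STORE R5, [28] → M[28]=14
R3=275+14=289
R3=289*14=4046
R5=14*4046=56644
halt.

14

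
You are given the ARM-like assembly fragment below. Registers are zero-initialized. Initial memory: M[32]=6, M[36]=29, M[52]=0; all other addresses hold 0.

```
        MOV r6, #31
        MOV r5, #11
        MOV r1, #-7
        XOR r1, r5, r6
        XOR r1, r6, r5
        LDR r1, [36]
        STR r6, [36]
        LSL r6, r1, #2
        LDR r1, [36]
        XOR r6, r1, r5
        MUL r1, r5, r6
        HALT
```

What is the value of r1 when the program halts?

after MOV r6, #31: r6=31
after MOV r5, #11: r5=11
after MOV r1, #-7: r1=-7
after XOR r1, r5, r6: r1=11^31=20
after XOR r1, r6, r5: r1=31^11=20
after LDR r1, [36]: r1=M[36]=29
STR r6, [36] → M[36]=31
after LSL r6, r1, #2: r6=29<<2=116
after LDR r1, [36]: r1=M[36]=31
after XOR r6, r1, r5: r6=31^11=20
after MUL r1, r5, r6: r1=11*20=220
halt.

220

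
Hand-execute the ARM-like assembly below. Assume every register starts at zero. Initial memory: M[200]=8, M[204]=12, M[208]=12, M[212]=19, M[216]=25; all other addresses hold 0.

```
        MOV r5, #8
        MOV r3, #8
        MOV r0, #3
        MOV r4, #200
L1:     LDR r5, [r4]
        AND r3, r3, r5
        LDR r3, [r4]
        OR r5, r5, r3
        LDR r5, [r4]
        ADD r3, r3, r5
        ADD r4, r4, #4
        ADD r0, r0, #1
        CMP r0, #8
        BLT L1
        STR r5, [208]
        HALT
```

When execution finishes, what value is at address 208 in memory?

25

MOV r5, #8 → r5=8
MOV r3, #8 → r3=8
MOV r0, #3 → r0=3
MOV r4, #200 → r4=200
LDR r5, [r4] → r5=M[200]=8
AND r3, r3, r5 → r3=8&8=8
LDR r3, [r4] → r3=M[200]=8
OR r5, r5, r3 → r5=8|8=8
LDR r5, [r4] → r5=M[200]=8
ADD r3, r3, r5 → r3=8+8=16
ADD r4, r4, #4 → r4=200+4=204
ADD r0, r0, #1 → r0=3+1=4
CMP r0, #8  (cmp 4,8)
BLT L1: taken
LDR r5, [r4] → r5=M[204]=12
AND r3, r3, r5 → r3=16&12=0
LDR r3, [r4] → r3=M[204]=12
OR r5, r5, r3 → r5=12|12=12
LDR r5, [r4] → r5=M[204]=12
ADD r3, r3, r5 → r3=12+12=24
ADD r4, r4, #4 → r4=204+4=208
ADD r0, r0, #1 → r0=4+1=5
CMP r0, #8  (cmp 5,8)
BLT L1: taken
LDR r5, [r4] → r5=M[208]=12
AND r3, r3, r5 → r3=24&12=8
LDR r3, [r4] → r3=M[208]=12
OR r5, r5, r3 → r5=12|12=12
LDR r5, [r4] → r5=M[208]=12
ADD r3, r3, r5 → r3=12+12=24
ADD r4, r4, #4 → r4=208+4=212
ADD r0, r0, #1 → r0=5+1=6
CMP r0, #8  (cmp 6,8)
BLT L1: taken
LDR r5, [r4] → r5=M[212]=19
AND r3, r3, r5 → r3=24&19=16
LDR r3, [r4] → r3=M[212]=19
OR r5, r5, r3 → r5=19|19=19
LDR r5, [r4] → r5=M[212]=19
ADD r3, r3, r5 → r3=19+19=38
ADD r4, r4, #4 → r4=212+4=216
ADD r0, r0, #1 → r0=6+1=7
CMP r0, #8  (cmp 7,8)
BLT L1: taken
LDR r5, [r4] → r5=M[216]=25
AND r3, r3, r5 → r3=38&25=0
LDR r3, [r4] → r3=M[216]=25
OR r5, r5, r3 → r5=25|25=25
LDR r5, [r4] → r5=M[216]=25
ADD r3, r3, r5 → r3=25+25=50
ADD r4, r4, #4 → r4=216+4=220
ADD r0, r0, #1 → r0=7+1=8
CMP r0, #8  (cmp 8,8)
BLT L1: not taken
STR r5, [208] → M[208]=25
halt.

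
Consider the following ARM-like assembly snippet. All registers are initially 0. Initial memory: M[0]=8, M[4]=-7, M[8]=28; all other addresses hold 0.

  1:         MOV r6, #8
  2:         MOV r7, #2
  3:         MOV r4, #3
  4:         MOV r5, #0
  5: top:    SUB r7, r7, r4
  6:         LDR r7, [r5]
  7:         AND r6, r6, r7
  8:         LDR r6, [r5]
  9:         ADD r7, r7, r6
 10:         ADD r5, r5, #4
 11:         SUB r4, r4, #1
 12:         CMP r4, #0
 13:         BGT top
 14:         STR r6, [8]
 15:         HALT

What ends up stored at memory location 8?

28

r6=8
r7=2
r4=3
r5=0
r7=2-3=-1
r7=M[0]=8
r6=8&8=8
r6=M[0]=8
r7=8+8=16
r5=0+4=4
r4=3-1=2
CMP r4, #0  (cmp 2,0)
BGT top: taken
r7=16-2=14
r7=M[4]=-7
r6=8&(-7)=8
r6=M[4]=-7
r7=(-7)+(-7)=-14
r5=4+4=8
r4=2-1=1
CMP r4, #0  (cmp 1,0)
BGT top: taken
r7=(-14)-1=-15
r7=M[8]=28
r6=(-7)&28=24
r6=M[8]=28
r7=28+28=56
r5=8+4=12
r4=1-1=0
CMP r4, #0  (cmp 0,0)
BGT top: not taken
STR r6, [8] → M[8]=28
halt.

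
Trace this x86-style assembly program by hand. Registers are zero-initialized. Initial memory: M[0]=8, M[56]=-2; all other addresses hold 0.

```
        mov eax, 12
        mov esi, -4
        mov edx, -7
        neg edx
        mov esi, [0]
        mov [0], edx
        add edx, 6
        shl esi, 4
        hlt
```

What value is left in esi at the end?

mov eax, 12 → eax=12
mov esi, -4 → esi=-4
mov edx, -7 → edx=-7
neg edx → edx=-(-7)=7
mov esi, [0] → esi=M[0]=8
mov [0], edx → M[0]=7
add edx, 6 → edx=7+6=13
shl esi, 4 → esi=8<<4=128
halt.

128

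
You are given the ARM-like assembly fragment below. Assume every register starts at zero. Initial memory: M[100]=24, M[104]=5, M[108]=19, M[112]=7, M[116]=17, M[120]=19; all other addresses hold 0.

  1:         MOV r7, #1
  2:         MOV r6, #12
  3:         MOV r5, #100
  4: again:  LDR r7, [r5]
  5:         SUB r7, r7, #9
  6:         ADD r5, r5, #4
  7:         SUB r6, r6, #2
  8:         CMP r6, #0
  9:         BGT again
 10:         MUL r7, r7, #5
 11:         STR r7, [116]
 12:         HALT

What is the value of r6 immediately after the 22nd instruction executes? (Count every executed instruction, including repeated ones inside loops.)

6

after MOV r7, #1: r7=1
after MOV r6, #12: r6=12
after MOV r5, #100: r5=100
after LDR r7, [r5]: r7=M[100]=24
after SUB r7, r7, #9: r7=24-9=15
after ADD r5, r5, #4: r5=100+4=104
after SUB r6, r6, #2: r6=12-2=10
CMP r6, #0  (cmp 10,0)
BGT again: taken
after LDR r7, [r5]: r7=M[104]=5
after SUB r7, r7, #9: r7=5-9=-4
after ADD r5, r5, #4: r5=104+4=108
after SUB r6, r6, #2: r6=10-2=8
CMP r6, #0  (cmp 8,0)
BGT again: taken
after LDR r7, [r5]: r7=M[108]=19
after SUB r7, r7, #9: r7=19-9=10
after ADD r5, r5, #4: r5=108+4=112
after SUB r6, r6, #2: r6=8-2=6
CMP r6, #0  (cmp 6,0)
BGT again: taken
after LDR r7, [r5]: r7=M[112]=7
After step 22: r6 = 6.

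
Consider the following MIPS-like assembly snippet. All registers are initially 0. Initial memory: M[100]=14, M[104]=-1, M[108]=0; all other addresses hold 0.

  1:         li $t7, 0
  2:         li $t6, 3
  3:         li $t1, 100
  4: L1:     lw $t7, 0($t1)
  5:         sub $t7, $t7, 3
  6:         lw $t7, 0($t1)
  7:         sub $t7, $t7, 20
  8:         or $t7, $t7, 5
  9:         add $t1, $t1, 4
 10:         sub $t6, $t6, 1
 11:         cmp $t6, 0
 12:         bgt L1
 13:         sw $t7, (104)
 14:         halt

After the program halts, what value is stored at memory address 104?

li $t7, 0 → $t7=0
li $t6, 3 → $t6=3
li $t1, 100 → $t1=100
lw $t7, 0($t1) → $t7=M[100]=14
sub $t7, $t7, 3 → $t7=14-3=11
lw $t7, 0($t1) → $t7=M[100]=14
sub $t7, $t7, 20 → $t7=14-20=-6
or $t7, $t7, 5 → $t7=(-6)|5=-1
add $t1, $t1, 4 → $t1=100+4=104
sub $t6, $t6, 1 → $t6=3-1=2
cmp $t6, 0  (cmp 2,0)
bgt L1: taken
lw $t7, 0($t1) → $t7=M[104]=-1
sub $t7, $t7, 3 → $t7=(-1)-3=-4
lw $t7, 0($t1) → $t7=M[104]=-1
sub $t7, $t7, 20 → $t7=(-1)-20=-21
or $t7, $t7, 5 → $t7=(-21)|5=-17
add $t1, $t1, 4 → $t1=104+4=108
sub $t6, $t6, 1 → $t6=2-1=1
cmp $t6, 0  (cmp 1,0)
bgt L1: taken
lw $t7, 0($t1) → $t7=M[108]=0
sub $t7, $t7, 3 → $t7=0-3=-3
lw $t7, 0($t1) → $t7=M[108]=0
sub $t7, $t7, 20 → $t7=0-20=-20
or $t7, $t7, 5 → $t7=(-20)|5=-19
add $t1, $t1, 4 → $t1=108+4=112
sub $t6, $t6, 1 → $t6=1-1=0
cmp $t6, 0  (cmp 0,0)
bgt L1: not taken
sw $t7, (104) → M[104]=-19
halt.

-19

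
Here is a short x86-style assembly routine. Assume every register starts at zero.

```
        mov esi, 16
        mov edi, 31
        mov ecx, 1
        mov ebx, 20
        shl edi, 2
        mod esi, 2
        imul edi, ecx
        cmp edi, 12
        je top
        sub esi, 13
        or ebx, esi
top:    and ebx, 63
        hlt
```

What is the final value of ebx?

55

after mov esi, 16: esi=16
after mov edi, 31: edi=31
after mov ecx, 1: ecx=1
after mov ebx, 20: ebx=20
after shl edi, 2: edi=31<<2=124
after mod esi, 2: esi=16%2=0
after imul edi, ecx: edi=124*1=124
cmp edi, 12  (cmp 124,12)
je top: not taken
after sub esi, 13: esi=0-13=-13
after or ebx, esi: ebx=20|(-13)=-9
after and ebx, 63: ebx=(-9)&63=55
halt.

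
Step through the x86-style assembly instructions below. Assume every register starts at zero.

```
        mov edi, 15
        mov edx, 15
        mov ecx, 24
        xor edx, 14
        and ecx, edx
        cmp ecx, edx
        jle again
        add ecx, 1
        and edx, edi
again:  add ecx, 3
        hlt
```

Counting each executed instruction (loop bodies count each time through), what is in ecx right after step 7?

0

edi=15
edx=15
ecx=24
edx=15^14=1
ecx=24&1=0
cmp ecx, edx  (cmp 0,1)
jle again: taken
After step 7: ecx = 0.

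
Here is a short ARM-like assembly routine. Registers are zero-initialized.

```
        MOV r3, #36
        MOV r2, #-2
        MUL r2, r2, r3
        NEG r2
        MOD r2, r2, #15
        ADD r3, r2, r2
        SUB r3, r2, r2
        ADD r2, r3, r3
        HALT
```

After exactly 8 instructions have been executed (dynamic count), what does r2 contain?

0

r3=36
r2=-2
r2=(-2)*36=-72
r2=-(-72)=72
r2=72%15=12
r3=12+12=24
r3=12-12=0
r2=0+0=0
After step 8: r2 = 0.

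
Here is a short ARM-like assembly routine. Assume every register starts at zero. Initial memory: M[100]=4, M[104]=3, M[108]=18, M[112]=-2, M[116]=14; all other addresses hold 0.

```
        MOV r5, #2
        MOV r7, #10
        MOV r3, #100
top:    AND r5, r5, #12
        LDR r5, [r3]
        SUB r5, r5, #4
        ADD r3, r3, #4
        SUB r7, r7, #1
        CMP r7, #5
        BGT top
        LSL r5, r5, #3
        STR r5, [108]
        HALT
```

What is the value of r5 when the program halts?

MOV r5, #2 → r5=2
MOV r7, #10 → r7=10
MOV r3, #100 → r3=100
AND r5, r5, #12 → r5=2&12=0
LDR r5, [r3] → r5=M[100]=4
SUB r5, r5, #4 → r5=4-4=0
ADD r3, r3, #4 → r3=100+4=104
SUB r7, r7, #1 → r7=10-1=9
CMP r7, #5  (cmp 9,5)
BGT top: taken
AND r5, r5, #12 → r5=0&12=0
LDR r5, [r3] → r5=M[104]=3
SUB r5, r5, #4 → r5=3-4=-1
ADD r3, r3, #4 → r3=104+4=108
SUB r7, r7, #1 → r7=9-1=8
CMP r7, #5  (cmp 8,5)
BGT top: taken
AND r5, r5, #12 → r5=(-1)&12=12
LDR r5, [r3] → r5=M[108]=18
SUB r5, r5, #4 → r5=18-4=14
ADD r3, r3, #4 → r3=108+4=112
SUB r7, r7, #1 → r7=8-1=7
CMP r7, #5  (cmp 7,5)
BGT top: taken
AND r5, r5, #12 → r5=14&12=12
LDR r5, [r3] → r5=M[112]=-2
SUB r5, r5, #4 → r5=(-2)-4=-6
ADD r3, r3, #4 → r3=112+4=116
SUB r7, r7, #1 → r7=7-1=6
CMP r7, #5  (cmp 6,5)
BGT top: taken
AND r5, r5, #12 → r5=(-6)&12=8
LDR r5, [r3] → r5=M[116]=14
SUB r5, r5, #4 → r5=14-4=10
ADD r3, r3, #4 → r3=116+4=120
SUB r7, r7, #1 → r7=6-1=5
CMP r7, #5  (cmp 5,5)
BGT top: not taken
LSL r5, r5, #3 → r5=10<<3=80
STR r5, [108] → M[108]=80
halt.

80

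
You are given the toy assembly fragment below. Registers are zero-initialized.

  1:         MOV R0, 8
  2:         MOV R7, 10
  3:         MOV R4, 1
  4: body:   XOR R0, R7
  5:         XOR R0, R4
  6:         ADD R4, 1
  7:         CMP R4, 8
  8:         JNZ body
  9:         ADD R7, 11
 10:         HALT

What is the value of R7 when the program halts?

21

MOV R0, 8 → R0=8
MOV R7, 10 → R7=10
MOV R4, 1 → R4=1
XOR R0, R7 → R0=8^10=2
XOR R0, R4 → R0=2^1=3
ADD R4, 1 → R4=1+1=2
CMP R4, 8  (cmp 2,8)
JNZ body: taken
XOR R0, R7 → R0=3^10=9
XOR R0, R4 → R0=9^2=11
ADD R4, 1 → R4=2+1=3
CMP R4, 8  (cmp 3,8)
JNZ body: taken
XOR R0, R7 → R0=11^10=1
XOR R0, R4 → R0=1^3=2
ADD R4, 1 → R4=3+1=4
CMP R4, 8  (cmp 4,8)
JNZ body: taken
XOR R0, R7 → R0=2^10=8
XOR R0, R4 → R0=8^4=12
ADD R4, 1 → R4=4+1=5
CMP R4, 8  (cmp 5,8)
JNZ body: taken
XOR R0, R7 → R0=12^10=6
XOR R0, R4 → R0=6^5=3
ADD R4, 1 → R4=5+1=6
CMP R4, 8  (cmp 6,8)
JNZ body: taken
XOR R0, R7 → R0=3^10=9
XOR R0, R4 → R0=9^6=15
ADD R4, 1 → R4=6+1=7
CMP R4, 8  (cmp 7,8)
JNZ body: taken
XOR R0, R7 → R0=15^10=5
XOR R0, R4 → R0=5^7=2
ADD R4, 1 → R4=7+1=8
CMP R4, 8  (cmp 8,8)
JNZ body: not taken
ADD R7, 11 → R7=10+11=21
halt.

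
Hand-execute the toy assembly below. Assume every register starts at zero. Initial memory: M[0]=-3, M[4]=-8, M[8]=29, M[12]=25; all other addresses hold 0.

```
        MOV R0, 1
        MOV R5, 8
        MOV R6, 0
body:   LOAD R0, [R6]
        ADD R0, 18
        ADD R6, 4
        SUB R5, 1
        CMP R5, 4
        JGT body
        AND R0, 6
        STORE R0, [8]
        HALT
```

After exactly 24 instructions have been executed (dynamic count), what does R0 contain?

43

after MOV R0, 1: R0=1
after MOV R5, 8: R5=8
after MOV R6, 0: R6=0
after LOAD R0, [R6]: R0=M[0]=-3
after ADD R0, 18: R0=(-3)+18=15
after ADD R6, 4: R6=0+4=4
after SUB R5, 1: R5=8-1=7
CMP R5, 4  (cmp 7,4)
JGT body: taken
after LOAD R0, [R6]: R0=M[4]=-8
after ADD R0, 18: R0=(-8)+18=10
after ADD R6, 4: R6=4+4=8
after SUB R5, 1: R5=7-1=6
CMP R5, 4  (cmp 6,4)
JGT body: taken
after LOAD R0, [R6]: R0=M[8]=29
after ADD R0, 18: R0=29+18=47
after ADD R6, 4: R6=8+4=12
after SUB R5, 1: R5=6-1=5
CMP R5, 4  (cmp 5,4)
JGT body: taken
after LOAD R0, [R6]: R0=M[12]=25
after ADD R0, 18: R0=25+18=43
after ADD R6, 4: R6=12+4=16
After step 24: R0 = 43.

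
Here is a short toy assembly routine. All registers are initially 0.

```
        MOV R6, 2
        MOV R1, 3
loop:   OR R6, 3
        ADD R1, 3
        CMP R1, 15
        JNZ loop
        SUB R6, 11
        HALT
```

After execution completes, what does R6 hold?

-8

R6=2
R1=3
R6=2|3=3
R1=3+3=6
CMP R1, 15  (cmp 6,15)
JNZ loop: taken
R6=3|3=3
R1=6+3=9
CMP R1, 15  (cmp 9,15)
JNZ loop: taken
R6=3|3=3
R1=9+3=12
CMP R1, 15  (cmp 12,15)
JNZ loop: taken
R6=3|3=3
R1=12+3=15
CMP R1, 15  (cmp 15,15)
JNZ loop: not taken
R6=3-11=-8
halt.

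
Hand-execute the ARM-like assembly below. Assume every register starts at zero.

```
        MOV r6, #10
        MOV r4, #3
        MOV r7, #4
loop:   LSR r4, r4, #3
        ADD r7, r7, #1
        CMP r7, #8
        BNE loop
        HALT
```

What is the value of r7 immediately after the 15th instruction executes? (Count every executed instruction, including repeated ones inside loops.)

r6=10
r4=3
r7=4
r4=3>>3=0
r7=4+1=5
CMP r7, #8  (cmp 5,8)
BNE loop: taken
r4=0>>3=0
r7=5+1=6
CMP r7, #8  (cmp 6,8)
BNE loop: taken
r4=0>>3=0
r7=6+1=7
CMP r7, #8  (cmp 7,8)
BNE loop: taken
After step 15: r7 = 7.

7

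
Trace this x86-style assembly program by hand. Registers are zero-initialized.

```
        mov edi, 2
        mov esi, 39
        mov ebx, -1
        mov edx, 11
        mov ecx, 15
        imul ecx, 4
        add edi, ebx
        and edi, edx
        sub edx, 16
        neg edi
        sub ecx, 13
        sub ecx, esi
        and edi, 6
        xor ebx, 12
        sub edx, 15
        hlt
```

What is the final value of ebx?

edi=2
esi=39
ebx=-1
edx=11
ecx=15
ecx=15*4=60
edi=2+(-1)=1
edi=1&11=1
edx=11-16=-5
edi=-(1)=-1
ecx=60-13=47
ecx=47-39=8
edi=(-1)&6=6
ebx=(-1)^12=-13
edx=(-5)-15=-20
halt.

-13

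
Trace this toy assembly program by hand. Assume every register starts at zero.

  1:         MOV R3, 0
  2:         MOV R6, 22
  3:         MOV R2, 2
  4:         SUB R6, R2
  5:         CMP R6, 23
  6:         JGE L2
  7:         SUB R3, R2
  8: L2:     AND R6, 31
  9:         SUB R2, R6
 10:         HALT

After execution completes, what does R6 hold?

20

R3=0
R6=22
R2=2
R6=22-2=20
CMP R6, 23  (cmp 20,23)
JGE L2: not taken
R3=0-2=-2
R6=20&31=20
R2=2-20=-18
halt.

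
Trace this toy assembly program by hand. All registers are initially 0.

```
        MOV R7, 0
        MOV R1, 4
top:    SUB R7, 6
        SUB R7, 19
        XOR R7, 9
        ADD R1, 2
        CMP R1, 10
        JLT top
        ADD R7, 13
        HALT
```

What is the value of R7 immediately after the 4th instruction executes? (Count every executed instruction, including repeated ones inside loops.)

-25

after MOV R7, 0: R7=0
after MOV R1, 4: R1=4
after SUB R7, 6: R7=0-6=-6
after SUB R7, 19: R7=(-6)-19=-25
After step 4: R7 = -25.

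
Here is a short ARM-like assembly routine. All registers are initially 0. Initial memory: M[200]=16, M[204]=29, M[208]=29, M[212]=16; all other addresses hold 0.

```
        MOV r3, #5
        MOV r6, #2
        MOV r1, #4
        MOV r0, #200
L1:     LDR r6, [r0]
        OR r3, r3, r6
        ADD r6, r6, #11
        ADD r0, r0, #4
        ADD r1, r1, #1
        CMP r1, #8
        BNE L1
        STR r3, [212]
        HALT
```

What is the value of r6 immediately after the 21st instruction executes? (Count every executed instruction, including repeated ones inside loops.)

40

after MOV r3, #5: r3=5
after MOV r6, #2: r6=2
after MOV r1, #4: r1=4
after MOV r0, #200: r0=200
after LDR r6, [r0]: r6=M[200]=16
after OR r3, r3, r6: r3=5|16=21
after ADD r6, r6, #11: r6=16+11=27
after ADD r0, r0, #4: r0=200+4=204
after ADD r1, r1, #1: r1=4+1=5
CMP r1, #8  (cmp 5,8)
BNE L1: taken
after LDR r6, [r0]: r6=M[204]=29
after OR r3, r3, r6: r3=21|29=29
after ADD r6, r6, #11: r6=29+11=40
after ADD r0, r0, #4: r0=204+4=208
after ADD r1, r1, #1: r1=5+1=6
CMP r1, #8  (cmp 6,8)
BNE L1: taken
after LDR r6, [r0]: r6=M[208]=29
after OR r3, r3, r6: r3=29|29=29
after ADD r6, r6, #11: r6=29+11=40
After step 21: r6 = 40.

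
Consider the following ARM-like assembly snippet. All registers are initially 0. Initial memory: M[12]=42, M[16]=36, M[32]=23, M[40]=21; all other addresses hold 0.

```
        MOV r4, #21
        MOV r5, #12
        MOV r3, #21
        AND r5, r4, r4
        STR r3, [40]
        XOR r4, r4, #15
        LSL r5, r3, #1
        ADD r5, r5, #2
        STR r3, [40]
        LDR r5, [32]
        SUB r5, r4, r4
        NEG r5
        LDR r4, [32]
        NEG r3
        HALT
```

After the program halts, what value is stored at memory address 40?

21

r4=21
r5=12
r3=21
r5=21&21=21
STR r3, [40] → M[40]=21
r4=21^15=26
r5=21<<1=42
r5=42+2=44
STR r3, [40] → M[40]=21
r5=M[32]=23
r5=26-26=0
r5=-(0)=0
r4=M[32]=23
r3=-(21)=-21
halt.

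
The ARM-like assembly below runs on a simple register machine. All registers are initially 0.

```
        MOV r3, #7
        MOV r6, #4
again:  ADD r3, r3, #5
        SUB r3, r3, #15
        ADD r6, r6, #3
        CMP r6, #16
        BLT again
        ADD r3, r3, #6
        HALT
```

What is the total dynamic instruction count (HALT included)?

r3=7
r6=4
r3=7+5=12
r3=12-15=-3
r6=4+3=7
CMP r6, #16  (cmp 7,16)
BLT again: taken
r3=(-3)+5=2
r3=2-15=-13
r6=7+3=10
CMP r6, #16  (cmp 10,16)
BLT again: taken
r3=(-13)+5=-8
r3=(-8)-15=-23
r6=10+3=13
CMP r6, #16  (cmp 13,16)
BLT again: taken
r3=(-23)+5=-18
r3=(-18)-15=-33
r6=13+3=16
CMP r6, #16  (cmp 16,16)
BLT again: not taken
r3=(-33)+6=-27
halt.
Total executed instructions: 24.

24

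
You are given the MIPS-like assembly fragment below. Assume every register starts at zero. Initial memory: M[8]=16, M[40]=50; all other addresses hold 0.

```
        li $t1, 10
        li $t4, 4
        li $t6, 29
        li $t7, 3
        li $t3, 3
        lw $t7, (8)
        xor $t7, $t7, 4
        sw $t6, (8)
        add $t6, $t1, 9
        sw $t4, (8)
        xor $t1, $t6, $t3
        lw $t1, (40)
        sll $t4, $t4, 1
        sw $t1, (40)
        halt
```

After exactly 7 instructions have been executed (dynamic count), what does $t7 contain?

20

li $t1, 10 → $t1=10
li $t4, 4 → $t4=4
li $t6, 29 → $t6=29
li $t7, 3 → $t7=3
li $t3, 3 → $t3=3
lw $t7, (8) → $t7=M[8]=16
xor $t7, $t7, 4 → $t7=16^4=20
After step 7: $t7 = 20.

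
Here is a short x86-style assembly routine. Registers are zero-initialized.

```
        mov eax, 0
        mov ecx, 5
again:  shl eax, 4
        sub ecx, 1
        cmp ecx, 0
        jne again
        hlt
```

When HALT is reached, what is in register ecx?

0

after mov eax, 0: eax=0
after mov ecx, 5: ecx=5
after shl eax, 4: eax=0<<4=0
after sub ecx, 1: ecx=5-1=4
cmp ecx, 0  (cmp 4,0)
jne again: taken
after shl eax, 4: eax=0<<4=0
after sub ecx, 1: ecx=4-1=3
cmp ecx, 0  (cmp 3,0)
jne again: taken
after shl eax, 4: eax=0<<4=0
after sub ecx, 1: ecx=3-1=2
cmp ecx, 0  (cmp 2,0)
jne again: taken
after shl eax, 4: eax=0<<4=0
after sub ecx, 1: ecx=2-1=1
cmp ecx, 0  (cmp 1,0)
jne again: taken
after shl eax, 4: eax=0<<4=0
after sub ecx, 1: ecx=1-1=0
cmp ecx, 0  (cmp 0,0)
jne again: not taken
halt.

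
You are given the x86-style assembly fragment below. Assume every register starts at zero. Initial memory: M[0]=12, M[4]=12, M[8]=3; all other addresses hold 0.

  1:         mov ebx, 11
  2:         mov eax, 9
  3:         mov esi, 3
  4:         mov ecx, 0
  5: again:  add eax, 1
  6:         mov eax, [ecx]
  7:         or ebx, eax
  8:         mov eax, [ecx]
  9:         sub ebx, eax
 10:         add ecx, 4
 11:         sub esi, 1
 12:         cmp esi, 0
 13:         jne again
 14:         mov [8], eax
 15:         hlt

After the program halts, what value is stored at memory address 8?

after mov ebx, 11: ebx=11
after mov eax, 9: eax=9
after mov esi, 3: esi=3
after mov ecx, 0: ecx=0
after add eax, 1: eax=9+1=10
after mov eax, [ecx]: eax=M[0]=12
after or ebx, eax: ebx=11|12=15
after mov eax, [ecx]: eax=M[0]=12
after sub ebx, eax: ebx=15-12=3
after add ecx, 4: ecx=0+4=4
after sub esi, 1: esi=3-1=2
cmp esi, 0  (cmp 2,0)
jne again: taken
after add eax, 1: eax=12+1=13
after mov eax, [ecx]: eax=M[4]=12
after or ebx, eax: ebx=3|12=15
after mov eax, [ecx]: eax=M[4]=12
after sub ebx, eax: ebx=15-12=3
after add ecx, 4: ecx=4+4=8
after sub esi, 1: esi=2-1=1
cmp esi, 0  (cmp 1,0)
jne again: taken
after add eax, 1: eax=12+1=13
after mov eax, [ecx]: eax=M[8]=3
after or ebx, eax: ebx=3|3=3
after mov eax, [ecx]: eax=M[8]=3
after sub ebx, eax: ebx=3-3=0
after add ecx, 4: ecx=8+4=12
after sub esi, 1: esi=1-1=0
cmp esi, 0  (cmp 0,0)
jne again: not taken
mov [8], eax → M[8]=3
halt.

3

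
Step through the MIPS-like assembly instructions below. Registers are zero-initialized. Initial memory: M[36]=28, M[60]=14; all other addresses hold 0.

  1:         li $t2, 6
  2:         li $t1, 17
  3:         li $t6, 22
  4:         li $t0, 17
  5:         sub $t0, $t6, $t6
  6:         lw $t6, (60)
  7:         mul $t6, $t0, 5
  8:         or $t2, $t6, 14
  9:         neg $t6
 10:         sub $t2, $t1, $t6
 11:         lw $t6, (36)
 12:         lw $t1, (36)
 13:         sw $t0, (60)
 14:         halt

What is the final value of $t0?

0

$t2=6
$t1=17
$t6=22
$t0=17
$t0=22-22=0
$t6=M[60]=14
$t6=0*5=0
$t2=0|14=14
$t6=-(0)=0
$t2=17-0=17
$t6=M[36]=28
$t1=M[36]=28
sw $t0, (60) → M[60]=0
halt.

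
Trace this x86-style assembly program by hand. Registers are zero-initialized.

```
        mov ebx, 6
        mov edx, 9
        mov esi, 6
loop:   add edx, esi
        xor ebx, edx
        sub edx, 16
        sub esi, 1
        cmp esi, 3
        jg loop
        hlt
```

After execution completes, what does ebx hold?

after mov ebx, 6: ebx=6
after mov edx, 9: edx=9
after mov esi, 6: esi=6
after add edx, esi: edx=9+6=15
after xor ebx, edx: ebx=6^15=9
after sub edx, 16: edx=15-16=-1
after sub esi, 1: esi=6-1=5
cmp esi, 3  (cmp 5,3)
jg loop: taken
after add edx, esi: edx=(-1)+5=4
after xor ebx, edx: ebx=9^4=13
after sub edx, 16: edx=4-16=-12
after sub esi, 1: esi=5-1=4
cmp esi, 3  (cmp 4,3)
jg loop: taken
after add edx, esi: edx=(-12)+4=-8
after xor ebx, edx: ebx=13^(-8)=-11
after sub edx, 16: edx=(-8)-16=-24
after sub esi, 1: esi=4-1=3
cmp esi, 3  (cmp 3,3)
jg loop: not taken
halt.

-11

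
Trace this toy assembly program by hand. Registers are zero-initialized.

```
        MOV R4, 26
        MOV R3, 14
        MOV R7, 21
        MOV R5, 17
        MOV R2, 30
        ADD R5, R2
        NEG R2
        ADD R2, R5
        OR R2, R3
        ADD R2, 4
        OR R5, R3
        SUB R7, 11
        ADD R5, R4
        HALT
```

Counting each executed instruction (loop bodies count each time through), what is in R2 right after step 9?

31

MOV R4, 26 → R4=26
MOV R3, 14 → R3=14
MOV R7, 21 → R7=21
MOV R5, 17 → R5=17
MOV R2, 30 → R2=30
ADD R5, R2 → R5=17+30=47
NEG R2 → R2=-(30)=-30
ADD R2, R5 → R2=(-30)+47=17
OR R2, R3 → R2=17|14=31
After step 9: R2 = 31.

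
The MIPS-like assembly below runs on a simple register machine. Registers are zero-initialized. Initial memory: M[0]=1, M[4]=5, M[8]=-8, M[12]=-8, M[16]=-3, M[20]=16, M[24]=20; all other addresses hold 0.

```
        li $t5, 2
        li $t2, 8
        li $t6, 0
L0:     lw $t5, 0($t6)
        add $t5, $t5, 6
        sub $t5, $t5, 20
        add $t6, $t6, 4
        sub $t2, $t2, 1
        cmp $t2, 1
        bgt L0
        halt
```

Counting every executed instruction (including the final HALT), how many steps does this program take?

53

li $t5, 2 → $t5=2
li $t2, 8 → $t2=8
li $t6, 0 → $t6=0
lw $t5, 0($t6) → $t5=M[0]=1
add $t5, $t5, 6 → $t5=1+6=7
sub $t5, $t5, 20 → $t5=7-20=-13
add $t6, $t6, 4 → $t6=0+4=4
sub $t2, $t2, 1 → $t2=8-1=7
cmp $t2, 1  (cmp 7,1)
bgt L0: taken
lw $t5, 0($t6) → $t5=M[4]=5
add $t5, $t5, 6 → $t5=5+6=11
sub $t5, $t5, 20 → $t5=11-20=-9
add $t6, $t6, 4 → $t6=4+4=8
sub $t2, $t2, 1 → $t2=7-1=6
cmp $t2, 1  (cmp 6,1)
bgt L0: taken
lw $t5, 0($t6) → $t5=M[8]=-8
add $t5, $t5, 6 → $t5=(-8)+6=-2
sub $t5, $t5, 20 → $t5=(-2)-20=-22
add $t6, $t6, 4 → $t6=8+4=12
sub $t2, $t2, 1 → $t2=6-1=5
cmp $t2, 1  (cmp 5,1)
bgt L0: taken
lw $t5, 0($t6) → $t5=M[12]=-8
add $t5, $t5, 6 → $t5=(-8)+6=-2
sub $t5, $t5, 20 → $t5=(-2)-20=-22
add $t6, $t6, 4 → $t6=12+4=16
sub $t2, $t2, 1 → $t2=5-1=4
cmp $t2, 1  (cmp 4,1)
bgt L0: taken
lw $t5, 0($t6) → $t5=M[16]=-3
add $t5, $t5, 6 → $t5=(-3)+6=3
sub $t5, $t5, 20 → $t5=3-20=-17
add $t6, $t6, 4 → $t6=16+4=20
sub $t2, $t2, 1 → $t2=4-1=3
cmp $t2, 1  (cmp 3,1)
bgt L0: taken
lw $t5, 0($t6) → $t5=M[20]=16
add $t5, $t5, 6 → $t5=16+6=22
sub $t5, $t5, 20 → $t5=22-20=2
add $t6, $t6, 4 → $t6=20+4=24
sub $t2, $t2, 1 → $t2=3-1=2
cmp $t2, 1  (cmp 2,1)
bgt L0: taken
lw $t5, 0($t6) → $t5=M[24]=20
add $t5, $t5, 6 → $t5=20+6=26
sub $t5, $t5, 20 → $t5=26-20=6
add $t6, $t6, 4 → $t6=24+4=28
sub $t2, $t2, 1 → $t2=2-1=1
cmp $t2, 1  (cmp 1,1)
bgt L0: not taken
halt.
Total executed instructions: 53.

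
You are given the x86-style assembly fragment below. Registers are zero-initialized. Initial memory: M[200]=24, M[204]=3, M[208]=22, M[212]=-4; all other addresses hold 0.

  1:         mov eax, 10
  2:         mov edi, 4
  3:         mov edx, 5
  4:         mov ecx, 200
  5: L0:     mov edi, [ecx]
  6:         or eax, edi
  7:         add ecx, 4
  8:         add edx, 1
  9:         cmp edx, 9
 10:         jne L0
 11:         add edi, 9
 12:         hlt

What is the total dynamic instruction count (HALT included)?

eax=10
edi=4
edx=5
ecx=200
edi=M[200]=24
eax=10|24=26
ecx=200+4=204
edx=5+1=6
cmp edx, 9  (cmp 6,9)
jne L0: taken
edi=M[204]=3
eax=26|3=27
ecx=204+4=208
edx=6+1=7
cmp edx, 9  (cmp 7,9)
jne L0: taken
edi=M[208]=22
eax=27|22=31
ecx=208+4=212
edx=7+1=8
cmp edx, 9  (cmp 8,9)
jne L0: taken
edi=M[212]=-4
eax=31|(-4)=-1
ecx=212+4=216
edx=8+1=9
cmp edx, 9  (cmp 9,9)
jne L0: not taken
edi=(-4)+9=5
halt.
Total executed instructions: 30.

30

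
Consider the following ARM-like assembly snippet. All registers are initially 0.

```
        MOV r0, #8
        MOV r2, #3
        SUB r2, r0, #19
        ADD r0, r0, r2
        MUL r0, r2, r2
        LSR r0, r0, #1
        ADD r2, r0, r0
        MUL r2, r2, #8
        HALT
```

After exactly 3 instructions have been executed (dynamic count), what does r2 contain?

after MOV r0, #8: r0=8
after MOV r2, #3: r2=3
after SUB r2, r0, #19: r2=8-19=-11
After step 3: r2 = -11.

-11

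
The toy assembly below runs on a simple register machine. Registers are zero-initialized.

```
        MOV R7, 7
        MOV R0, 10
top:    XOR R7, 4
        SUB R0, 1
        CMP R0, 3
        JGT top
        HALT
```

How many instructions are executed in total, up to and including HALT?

R7=7
R0=10
R7=7^4=3
R0=10-1=9
CMP R0, 3  (cmp 9,3)
JGT top: taken
R7=3^4=7
R0=9-1=8
CMP R0, 3  (cmp 8,3)
JGT top: taken
R7=7^4=3
R0=8-1=7
CMP R0, 3  (cmp 7,3)
JGT top: taken
R7=3^4=7
R0=7-1=6
CMP R0, 3  (cmp 6,3)
JGT top: taken
R7=7^4=3
R0=6-1=5
CMP R0, 3  (cmp 5,3)
JGT top: taken
R7=3^4=7
R0=5-1=4
CMP R0, 3  (cmp 4,3)
JGT top: taken
R7=7^4=3
R0=4-1=3
CMP R0, 3  (cmp 3,3)
JGT top: not taken
halt.
Total executed instructions: 31.

31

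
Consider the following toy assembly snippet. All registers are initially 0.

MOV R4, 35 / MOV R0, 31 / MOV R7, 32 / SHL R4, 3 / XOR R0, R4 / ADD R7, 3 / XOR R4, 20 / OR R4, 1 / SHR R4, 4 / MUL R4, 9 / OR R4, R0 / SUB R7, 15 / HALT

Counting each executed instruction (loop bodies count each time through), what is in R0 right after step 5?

after MOV R4, 35: R4=35
after MOV R0, 31: R0=31
after MOV R7, 32: R7=32
after SHL R4, 3: R4=35<<3=280
after XOR R0, R4: R0=31^280=263
After step 5: R0 = 263.

263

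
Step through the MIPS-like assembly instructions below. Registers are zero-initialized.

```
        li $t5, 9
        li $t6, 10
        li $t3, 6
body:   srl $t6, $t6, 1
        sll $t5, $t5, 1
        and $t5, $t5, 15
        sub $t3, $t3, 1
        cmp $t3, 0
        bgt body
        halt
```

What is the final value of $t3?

$t5=9
$t6=10
$t3=6
$t6=10>>1=5
$t5=9<<1=18
$t5=18&15=2
$t3=6-1=5
cmp $t3, 0  (cmp 5,0)
bgt body: taken
$t6=5>>1=2
$t5=2<<1=4
$t5=4&15=4
$t3=5-1=4
cmp $t3, 0  (cmp 4,0)
bgt body: taken
$t6=2>>1=1
$t5=4<<1=8
$t5=8&15=8
$t3=4-1=3
cmp $t3, 0  (cmp 3,0)
bgt body: taken
$t6=1>>1=0
$t5=8<<1=16
$t5=16&15=0
$t3=3-1=2
cmp $t3, 0  (cmp 2,0)
bgt body: taken
$t6=0>>1=0
$t5=0<<1=0
$t5=0&15=0
$t3=2-1=1
cmp $t3, 0  (cmp 1,0)
bgt body: taken
$t6=0>>1=0
$t5=0<<1=0
$t5=0&15=0
$t3=1-1=0
cmp $t3, 0  (cmp 0,0)
bgt body: not taken
halt.

0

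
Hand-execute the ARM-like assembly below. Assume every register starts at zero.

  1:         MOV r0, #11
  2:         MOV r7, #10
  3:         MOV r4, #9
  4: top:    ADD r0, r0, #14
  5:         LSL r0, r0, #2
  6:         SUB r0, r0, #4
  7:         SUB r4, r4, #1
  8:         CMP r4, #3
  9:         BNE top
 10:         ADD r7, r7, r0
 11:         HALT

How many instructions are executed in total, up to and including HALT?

41

after MOV r0, #11: r0=11
after MOV r7, #10: r7=10
after MOV r4, #9: r4=9
after ADD r0, r0, #14: r0=11+14=25
after LSL r0, r0, #2: r0=25<<2=100
after SUB r0, r0, #4: r0=100-4=96
after SUB r4, r4, #1: r4=9-1=8
CMP r4, #3  (cmp 8,3)
BNE top: taken
after ADD r0, r0, #14: r0=96+14=110
after LSL r0, r0, #2: r0=110<<2=440
after SUB r0, r0, #4: r0=440-4=436
after SUB r4, r4, #1: r4=8-1=7
CMP r4, #3  (cmp 7,3)
BNE top: taken
after ADD r0, r0, #14: r0=436+14=450
after LSL r0, r0, #2: r0=450<<2=1800
after SUB r0, r0, #4: r0=1800-4=1796
after SUB r4, r4, #1: r4=7-1=6
CMP r4, #3  (cmp 6,3)
BNE top: taken
after ADD r0, r0, #14: r0=1796+14=1810
after LSL r0, r0, #2: r0=1810<<2=7240
after SUB r0, r0, #4: r0=7240-4=7236
after SUB r4, r4, #1: r4=6-1=5
CMP r4, #3  (cmp 5,3)
BNE top: taken
after ADD r0, r0, #14: r0=7236+14=7250
after LSL r0, r0, #2: r0=7250<<2=29000
after SUB r0, r0, #4: r0=29000-4=28996
after SUB r4, r4, #1: r4=5-1=4
CMP r4, #3  (cmp 4,3)
BNE top: taken
after ADD r0, r0, #14: r0=28996+14=29010
after LSL r0, r0, #2: r0=29010<<2=116040
after SUB r0, r0, #4: r0=116040-4=116036
after SUB r4, r4, #1: r4=4-1=3
CMP r4, #3  (cmp 3,3)
BNE top: not taken
after ADD r7, r7, r0: r7=10+116036=116046
halt.
Total executed instructions: 41.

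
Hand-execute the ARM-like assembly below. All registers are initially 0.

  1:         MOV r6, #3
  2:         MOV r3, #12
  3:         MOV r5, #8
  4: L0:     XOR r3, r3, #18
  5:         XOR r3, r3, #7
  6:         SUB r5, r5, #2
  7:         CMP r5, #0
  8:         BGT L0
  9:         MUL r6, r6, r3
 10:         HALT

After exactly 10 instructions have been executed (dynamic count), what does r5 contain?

6

after MOV r6, #3: r6=3
after MOV r3, #12: r3=12
after MOV r5, #8: r5=8
after XOR r3, r3, #18: r3=12^18=30
after XOR r3, r3, #7: r3=30^7=25
after SUB r5, r5, #2: r5=8-2=6
CMP r5, #0  (cmp 6,0)
BGT L0: taken
after XOR r3, r3, #18: r3=25^18=11
after XOR r3, r3, #7: r3=11^7=12
After step 10: r5 = 6.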